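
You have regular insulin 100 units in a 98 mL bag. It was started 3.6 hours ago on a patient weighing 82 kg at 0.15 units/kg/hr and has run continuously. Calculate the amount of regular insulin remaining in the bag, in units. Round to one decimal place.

Dose = 0.15 units/kg/hr × 82 kg = 12.3 units/hr
Concentration = 100 units ÷ 98 mL = 1.020408 units/mL
Rate = 12.3 units/hr ÷ 1.020408 units/mL = 12.054 mL/hr
Volume infused = 12.054 mL/hr × 3.6 hr = 43.3944 mL
Volume remaining = 98 − 43.3944 = 54.6056 mL
Drug remaining = 54.6056 mL × 1.020408 units/mL = 55.72 units

55.7 units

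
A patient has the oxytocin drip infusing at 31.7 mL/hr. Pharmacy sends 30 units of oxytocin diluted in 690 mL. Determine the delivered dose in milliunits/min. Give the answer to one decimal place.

Concentration = 30 units ÷ 690 mL = 0.04347826 units/mL = 43.47826 milliunits/mL
Drug rate = 31.7 mL/hr × 43.47826 milliunits/mL = 1378.261 milliunits/hr
1378.261 milliunits/hr ÷ 60 min/hr = 22.97101 milliunits/min

23.0 milliunits/min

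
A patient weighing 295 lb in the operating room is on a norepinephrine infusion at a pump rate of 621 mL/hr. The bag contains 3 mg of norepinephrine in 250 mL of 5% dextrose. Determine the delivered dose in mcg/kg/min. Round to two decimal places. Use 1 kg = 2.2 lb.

0.93 mcg/kg/min

Weight = 295 lb ÷ 2.2 lb/kg = 134.0909 kg
Concentration = 3 mg ÷ 250 mL = 0.012 mg/mL = 12 mcg/mL
Drug rate = 621 mL/hr × 12 mcg/mL = 7452 mcg/hr
7452 mcg/hr ÷ 60 min/hr = 124.2 mcg/min
124.2 mcg/min ÷ 134.0909 kg = 0.9262373 mcg/kg/min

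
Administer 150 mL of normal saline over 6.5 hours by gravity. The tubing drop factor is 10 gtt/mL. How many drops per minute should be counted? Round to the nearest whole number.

150 mL ÷ (6.5 hr × 60 = 390 min) = 0.3846154 mL/min
0.3846154 mL/min × 10 gtt/mL = 3.846154 gtt/min

4 gtt/min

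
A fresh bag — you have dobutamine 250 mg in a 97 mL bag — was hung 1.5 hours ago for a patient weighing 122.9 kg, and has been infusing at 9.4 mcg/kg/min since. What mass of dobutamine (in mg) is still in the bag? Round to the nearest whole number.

Dose = 9.4 mcg/kg/min × 122.9 kg = 1155.26 mcg/min
1155.26 mcg/min × 60 min/hr = 69315.6 mcg/hr
Concentration = 250 mg ÷ 97 mL = 2.57732 mg/mL = 2577.32 mcg/mL
Rate = 69315.6 mcg/hr ÷ 2577.32 mcg/mL = 26.89445 mL/hr
Volume infused = 26.89445 mL/hr × 1.5 hr = 40.34168 mL
Volume remaining = 97 − 40.34168 = 56.65832 mL
Drug remaining = 56.65832 mL × 2577.32 mcg/mL = 146026.6 mcg = 146.0266 mg

146 mg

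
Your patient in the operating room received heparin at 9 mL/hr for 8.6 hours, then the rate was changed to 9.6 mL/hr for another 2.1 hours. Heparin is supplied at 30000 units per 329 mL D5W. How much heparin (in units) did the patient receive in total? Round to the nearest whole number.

Concentration = 30000 units ÷ 329 mL = 91.18541 units/mL
Stage 1: 9 mL/hr × 8.6 hr = 77.4 mL → 77.4 mL × 91.18541 units/mL = 7057.751 units
Stage 2: 9.6 mL/hr × 2.1 hr = 20.16 mL → 20.16 mL × 91.18541 units/mL = 1838.298 units
Total = 7057.751 + 1838.298 = 8896.049 units

8896 units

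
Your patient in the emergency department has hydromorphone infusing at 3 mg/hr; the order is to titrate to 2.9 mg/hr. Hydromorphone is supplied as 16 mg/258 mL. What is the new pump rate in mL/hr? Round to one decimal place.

Concentration = 16 mg ÷ 258 mL = 0.0620155 mg/mL
Rate = 2.9 mg/hr ÷ 0.0620155 mg/mL = 46.7625 mL/hr

46.8 mL/hr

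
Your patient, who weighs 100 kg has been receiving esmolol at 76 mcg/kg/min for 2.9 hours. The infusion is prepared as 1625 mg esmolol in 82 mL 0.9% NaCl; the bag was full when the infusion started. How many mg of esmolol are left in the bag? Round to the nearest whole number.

303 mg

Dose = 76 mcg/kg/min × 100 kg = 7600 mcg/min
7600 mcg/min × 60 min/hr = 456000 mcg/hr
Concentration = 1625 mg ÷ 82 mL = 19.81707 mg/mL = 19817.07 mcg/mL
Rate = 456000 mcg/hr ÷ 19817.07 mcg/mL = 23.01046 mL/hr
Volume infused = 23.01046 mL/hr × 2.9 hr = 66.73034 mL
Volume remaining = 82 − 66.73034 = 15.26966 mL
Drug remaining = 15.26966 mL × 19817.07 mcg/mL = 302600 mcg = 302.6 mg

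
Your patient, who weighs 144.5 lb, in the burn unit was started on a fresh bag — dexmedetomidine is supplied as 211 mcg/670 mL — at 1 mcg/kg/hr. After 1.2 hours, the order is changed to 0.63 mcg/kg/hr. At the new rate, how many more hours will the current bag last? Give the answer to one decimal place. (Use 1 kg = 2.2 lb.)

3.2 hours

Initial rate:
Weight = 144.5 lb ÷ 2.2 lb/kg = 65.68182 kg
Dose = 1 mcg/kg/hr × 65.68182 kg = 65.68182 mcg/hr
Concentration = 211 mcg ÷ 670 mL = 0.3149254 mcg/mL
Rate = 65.68182 mcg/hr ÷ 0.3149254 mcg/mL = 208.5631 mL/hr
Volume infused so far = 208.5631 mL/hr × 1.2 hr = 250.2757 mL
Volume remaining = 670 − 250.2757 = 419.7243 mL
New rate:
Dose = 0.63 mcg/kg/hr × 65.68182 kg = 41.37955 mcg/hr
Rate = 41.37955 mcg/hr ÷ 0.3149254 mcg/mL = 131.3948 mL/hr
Time remaining = 419.7243 mL ÷ 131.3948 mL/hr = 3.194376 hr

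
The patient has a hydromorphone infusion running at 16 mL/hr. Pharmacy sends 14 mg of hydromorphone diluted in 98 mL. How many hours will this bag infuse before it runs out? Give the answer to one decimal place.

Duration = 98 mL ÷ 16 mL/hr = 6.125 hr

6.1 hours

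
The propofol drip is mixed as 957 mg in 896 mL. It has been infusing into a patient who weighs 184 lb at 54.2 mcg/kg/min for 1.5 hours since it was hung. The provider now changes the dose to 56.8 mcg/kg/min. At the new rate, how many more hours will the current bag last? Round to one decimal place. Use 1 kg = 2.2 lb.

1.9 hours

Initial rate:
Weight = 184 lb ÷ 2.2 lb/kg = 83.63636 kg
Dose = 54.2 mcg/kg/min × 83.63636 kg = 4533.091 mcg/min
4533.091 mcg/min × 60 min/hr = 271985.5 mcg/hr
Concentration = 957 mg ÷ 896 mL = 1.06808 mg/mL = 1068.08 mcg/mL
Rate = 271985.5 mcg/hr ÷ 1068.08 mcg/mL = 254.6489 mL/hr
Volume infused so far = 254.6489 mL/hr × 1.5 hr = 381.9733 mL
Volume remaining = 896 − 381.9733 = 514.0267 mL
New rate:
Dose = 56.8 mcg/kg/min × 83.63636 kg = 4750.545 mcg/min
4750.545 mcg/min × 60 min/hr = 285032.7 mcg/hr
Rate = 285032.7 mcg/hr ÷ 1068.08 mcg/mL = 266.8645 mL/hr
Time remaining = 514.0267 mL ÷ 266.8645 mL/hr = 1.926171 hr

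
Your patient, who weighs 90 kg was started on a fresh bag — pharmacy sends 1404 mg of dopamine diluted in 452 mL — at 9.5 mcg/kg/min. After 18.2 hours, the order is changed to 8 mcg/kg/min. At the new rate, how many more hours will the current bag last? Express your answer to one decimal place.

10.9 hours

Initial rate:
Dose = 9.5 mcg/kg/min × 90 kg = 855 mcg/min
855 mcg/min × 60 min/hr = 51300 mcg/hr
Concentration = 1404 mg ÷ 452 mL = 3.106195 mg/mL = 3106.195 mcg/mL
Rate = 51300 mcg/hr ÷ 3106.195 mcg/mL = 16.51538 mL/hr
Volume infused so far = 16.51538 mL/hr × 18.2 hr = 300.58 mL
Volume remaining = 452 − 300.58 = 151.42 mL
New rate:
Dose = 8 mcg/kg/min × 90 kg = 720 mcg/min
720 mcg/min × 60 min/hr = 43200 mcg/hr
Rate = 43200 mcg/hr ÷ 3106.195 mcg/mL = 13.90769 mL/hr
Time remaining = 151.42 mL ÷ 13.90769 mL/hr = 10.8875 hr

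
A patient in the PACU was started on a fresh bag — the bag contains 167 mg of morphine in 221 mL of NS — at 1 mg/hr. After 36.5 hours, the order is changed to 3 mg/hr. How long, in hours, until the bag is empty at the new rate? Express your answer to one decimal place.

43.5 hours

Initial rate:
Concentration = 167 mg ÷ 221 mL = 0.7556561 mg/mL
Rate = 1 mg/hr ÷ 0.7556561 mg/mL = 1.323353 mL/hr
Volume infused so far = 1.323353 mL/hr × 36.5 hr = 48.3024 mL
Volume remaining = 221 − 48.3024 = 172.6976 mL
New rate:
Rate = 3 mg/hr ÷ 0.7556561 mg/mL = 3.97006 mL/hr
Time remaining = 172.6976 mL ÷ 3.97006 mL/hr = 43.5 hr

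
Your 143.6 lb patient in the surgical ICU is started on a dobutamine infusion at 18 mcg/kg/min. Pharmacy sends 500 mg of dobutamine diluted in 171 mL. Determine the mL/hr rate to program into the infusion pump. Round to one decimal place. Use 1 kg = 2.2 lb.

24.1 mL/hr

Weight = 143.6 lb ÷ 2.2 lb/kg = 65.27273 kg
Dose = 18 mcg/kg/min × 65.27273 kg = 1174.909 mcg/min
1174.909 mcg/min × 60 min/hr = 70494.55 mcg/hr
Concentration = 500 mg ÷ 171 mL = 2.923977 mg/mL = 2923.977 mcg/mL
Rate = 70494.55 mcg/hr ÷ 2923.977 mcg/mL = 24.10913 mL/hr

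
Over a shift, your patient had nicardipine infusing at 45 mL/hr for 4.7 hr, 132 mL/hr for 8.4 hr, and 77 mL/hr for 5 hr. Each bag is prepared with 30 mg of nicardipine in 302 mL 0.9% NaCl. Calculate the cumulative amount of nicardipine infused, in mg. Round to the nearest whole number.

169 mg

Concentration = 30 mg ÷ 302 mL = 0.09933775 mg/mL
Stage 1: 45 mL/hr × 4.7 hr = 211.5 mL → 211.5 mL × 0.09933775 mg/mL = 21.00993 mg
Stage 2: 132 mL/hr × 8.4 hr = 1108.8 mL → 1108.8 mL × 0.09933775 mg/mL = 110.1457 mg
Stage 3: 77 mL/hr × 5 hr = 385 mL → 385 mL × 0.09933775 mg/mL = 38.24503 mg
Total = 21.00993 + 110.1457 + 38.24503 = 169.4007 mg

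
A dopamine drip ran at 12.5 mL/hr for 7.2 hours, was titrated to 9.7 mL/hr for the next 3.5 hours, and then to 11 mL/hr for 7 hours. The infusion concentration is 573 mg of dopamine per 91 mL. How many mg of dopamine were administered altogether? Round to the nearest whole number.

1265 mg

Concentration = 573 mg ÷ 91 mL = 6.296703 mg/mL
Stage 1: 12.5 mL/hr × 7.2 hr = 90 mL → 90 mL × 6.296703 mg/mL = 566.7033 mg
Stage 2: 9.7 mL/hr × 3.5 hr = 33.95 mL → 33.95 mL × 6.296703 mg/mL = 213.7731 mg
Stage 3: 11 mL/hr × 7 hr = 77 mL → 77 mL × 6.296703 mg/mL = 484.8462 mg
Total = 566.7033 + 213.7731 + 484.8462 = 1265.323 mg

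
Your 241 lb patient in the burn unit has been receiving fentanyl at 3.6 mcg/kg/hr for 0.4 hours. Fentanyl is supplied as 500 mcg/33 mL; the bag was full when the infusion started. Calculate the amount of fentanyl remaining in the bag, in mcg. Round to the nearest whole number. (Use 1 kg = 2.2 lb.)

Weight = 241 lb ÷ 2.2 lb/kg = 109.5455 kg
Dose = 3.6 mcg/kg/hr × 109.5455 kg = 394.3636 mcg/hr
Concentration = 500 mcg ÷ 33 mL = 15.15152 mcg/mL
Rate = 394.3636 mcg/hr ÷ 15.15152 mcg/mL = 26.028 mL/hr
Volume infused = 26.028 mL/hr × 0.4 hr = 10.4112 mL
Volume remaining = 33 − 10.4112 = 22.5888 mL
Drug remaining = 22.5888 mL × 15.15152 mcg/mL = 342.2545 mcg

342 mcg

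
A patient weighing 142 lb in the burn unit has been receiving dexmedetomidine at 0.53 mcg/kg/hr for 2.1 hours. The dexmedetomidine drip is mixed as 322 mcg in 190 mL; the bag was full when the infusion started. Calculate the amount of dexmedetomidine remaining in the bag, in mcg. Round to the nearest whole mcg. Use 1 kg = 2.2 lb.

Weight = 142 lb ÷ 2.2 lb/kg = 64.54545 kg
Dose = 0.53 mcg/kg/hr × 64.54545 kg = 34.20909 mcg/hr
Concentration = 322 mcg ÷ 190 mL = 1.694737 mcg/mL
Rate = 34.20909 mcg/hr ÷ 1.694737 mcg/mL = 20.18549 mL/hr
Volume infused = 20.18549 mL/hr × 2.1 hr = 42.38953 mL
Volume remaining = 190 − 42.38953 = 147.6105 mL
Drug remaining = 147.6105 mL × 1.694737 mcg/mL = 250.1609 mcg

250 mcg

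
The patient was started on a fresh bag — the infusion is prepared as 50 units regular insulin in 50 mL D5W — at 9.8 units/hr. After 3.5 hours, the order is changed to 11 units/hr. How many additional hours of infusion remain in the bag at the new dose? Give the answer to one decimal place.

1.4 hours

Initial rate:
Concentration = 50 units ÷ 50 mL = 1 units/mL
Rate = 9.8 units/hr ÷ 1 units/mL = 9.8 mL/hr
Volume infused so far = 9.8 mL/hr × 3.5 hr = 34.3 mL
Volume remaining = 50 − 34.3 = 15.7 mL
New rate:
Rate = 11 units/hr ÷ 1 units/mL = 11 mL/hr
Time remaining = 15.7 mL ÷ 11 mL/hr = 1.427273 hr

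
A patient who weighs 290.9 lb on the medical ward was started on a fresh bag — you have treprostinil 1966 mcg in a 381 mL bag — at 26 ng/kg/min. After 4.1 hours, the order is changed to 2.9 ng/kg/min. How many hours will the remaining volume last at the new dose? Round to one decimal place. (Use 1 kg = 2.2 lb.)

Initial rate:
Weight = 290.9 lb ÷ 2.2 lb/kg = 132.2273 kg
Dose = 26 ng/kg/min × 132.2273 kg = 3437.909 ng/min
3437.909 ng/min × 60 min/hr = 206274.5 ng/hr
Concentration = 1966 mcg ÷ 381 mL = 5.160105 mcg/mL = 5160.105 ng/mL
Rate = 206274.5 ng/hr ÷ 5160.105 ng/mL = 39.97487 mL/hr
Volume infused so far = 39.97487 mL/hr × 4.1 hr = 163.897 mL
Volume remaining = 381 − 163.897 = 217.103 mL
New rate:
Dose = 2.9 ng/kg/min × 132.2273 kg = 383.4591 ng/min
383.4591 ng/min × 60 min/hr = 23007.55 ng/hr
Rate = 23007.55 ng/hr ÷ 5160.105 ng/mL = 4.458736 mL/hr
Time remaining = 217.103 mL ÷ 4.458736 mL/hr = 48.69161 hr

48.7 hours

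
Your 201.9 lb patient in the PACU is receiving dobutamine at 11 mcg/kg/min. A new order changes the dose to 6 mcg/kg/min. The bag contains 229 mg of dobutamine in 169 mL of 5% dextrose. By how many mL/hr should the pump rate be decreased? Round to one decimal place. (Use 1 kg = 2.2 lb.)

At the current dose:
Weight = 201.9 lb ÷ 2.2 lb/kg = 91.77273 kg
Dose = 11 mcg/kg/min × 91.77273 kg = 1009.5 mcg/min
1009.5 mcg/min × 60 min/hr = 60570 mcg/hr
Concentration = 229 mg ÷ 169 mL = 1.35503 mg/mL = 1355.03 mcg/mL
Rate = 60570 mcg/hr ÷ 1355.03 mcg/mL = 44.70013 mL/hr
At the new dose:
Dose = 6 mcg/kg/min × 91.77273 kg = 550.6364 mcg/min
550.6364 mcg/min × 60 min/hr = 33038.18 mcg/hr
Rate = 33038.18 mcg/hr ÷ 1355.03 mcg/mL = 24.38189 mL/hr
Change = 24.38189 − 44.70013 = -20.31824 mL/hr → 20.31824 mL/hr decrease

20.3 mL/hr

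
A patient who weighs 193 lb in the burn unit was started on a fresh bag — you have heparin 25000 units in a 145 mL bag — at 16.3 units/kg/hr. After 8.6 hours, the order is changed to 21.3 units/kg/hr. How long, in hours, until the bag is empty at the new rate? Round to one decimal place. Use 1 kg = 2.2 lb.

Initial rate:
Weight = 193 lb ÷ 2.2 lb/kg = 87.72727 kg
Dose = 16.3 units/kg/hr × 87.72727 kg = 1429.955 units/hr
Concentration = 25000 units ÷ 145 mL = 172.4138 units/mL
Rate = 1429.955 units/hr ÷ 172.4138 units/mL = 8.293736 mL/hr
Volume infused so far = 8.293736 mL/hr × 8.6 hr = 71.32613 mL
Volume remaining = 145 − 71.32613 = 73.67387 mL
New rate:
Dose = 21.3 units/kg/hr × 87.72727 kg = 1868.591 units/hr
Rate = 1868.591 units/hr ÷ 172.4138 units/mL = 10.83783 mL/hr
Time remaining = 73.67387 mL ÷ 10.83783 mL/hr = 6.797845 hr

6.8 hours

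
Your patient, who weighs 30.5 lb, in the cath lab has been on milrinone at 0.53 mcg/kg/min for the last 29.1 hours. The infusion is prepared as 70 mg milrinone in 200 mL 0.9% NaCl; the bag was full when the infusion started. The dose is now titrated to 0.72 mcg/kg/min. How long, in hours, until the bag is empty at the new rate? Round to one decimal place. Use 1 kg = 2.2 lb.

Initial rate:
Weight = 30.5 lb ÷ 2.2 lb/kg = 13.86364 kg
Dose = 0.53 mcg/kg/min × 13.86364 kg = 7.347727 mcg/min
7.347727 mcg/min × 60 min/hr = 440.8636 mcg/hr
Concentration = 70 mg ÷ 200 mL = 0.35 mg/mL = 350 mcg/mL
Rate = 440.8636 mcg/hr ÷ 350 mcg/mL = 1.25961 mL/hr
Volume infused so far = 1.25961 mL/hr × 29.1 hr = 36.65466 mL
Volume remaining = 200 − 36.65466 = 163.3453 mL
New rate:
Dose = 0.72 mcg/kg/min × 13.86364 kg = 9.981818 mcg/min
9.981818 mcg/min × 60 min/hr = 598.9091 mcg/hr
Rate = 598.9091 mcg/hr ÷ 350 mcg/mL = 1.711169 mL/hr
Time remaining = 163.3453 mL ÷ 1.711169 mL/hr = 95.45834 hr

95.5 hours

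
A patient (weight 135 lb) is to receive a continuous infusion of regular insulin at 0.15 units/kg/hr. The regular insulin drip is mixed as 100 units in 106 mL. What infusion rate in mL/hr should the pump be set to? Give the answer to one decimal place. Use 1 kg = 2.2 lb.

9.8 mL/hr

Weight = 135 lb ÷ 2.2 lb/kg = 61.36364 kg
Dose = 0.15 units/kg/hr × 61.36364 kg = 9.204545 units/hr
Concentration = 100 units ÷ 106 mL = 0.9433962 units/mL
Rate = 9.204545 units/hr ÷ 0.9433962 units/mL = 9.756818 mL/hr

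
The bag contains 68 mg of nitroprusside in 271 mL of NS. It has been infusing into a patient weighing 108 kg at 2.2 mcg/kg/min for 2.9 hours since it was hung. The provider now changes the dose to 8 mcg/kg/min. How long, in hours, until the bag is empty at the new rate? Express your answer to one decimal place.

Initial rate:
Dose = 2.2 mcg/kg/min × 108 kg = 237.6 mcg/min
237.6 mcg/min × 60 min/hr = 14256 mcg/hr
Concentration = 68 mg ÷ 271 mL = 0.2509225 mg/mL = 250.9225 mcg/mL
Rate = 14256 mcg/hr ÷ 250.9225 mcg/mL = 56.81435 mL/hr
Volume infused so far = 56.81435 mL/hr × 2.9 hr = 164.7616 mL
Volume remaining = 271 − 164.7616 = 106.2384 mL
New rate:
Dose = 8 mcg/kg/min × 108 kg = 864 mcg/min
864 mcg/min × 60 min/hr = 51840 mcg/hr
Rate = 51840 mcg/hr ÷ 250.9225 mcg/mL = 206.5976 mL/hr
Time remaining = 106.2384 mL ÷ 206.5976 mL/hr = 0.5142284 hr

0.5 hours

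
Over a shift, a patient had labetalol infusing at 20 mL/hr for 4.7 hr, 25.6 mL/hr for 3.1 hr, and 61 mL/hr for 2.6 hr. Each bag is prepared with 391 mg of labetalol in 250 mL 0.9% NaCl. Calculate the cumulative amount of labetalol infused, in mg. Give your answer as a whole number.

519 mg

Concentration = 391 mg ÷ 250 mL = 1.564 mg/mL
Stage 1: 20 mL/hr × 4.7 hr = 94 mL → 94 mL × 1.564 mg/mL = 147.016 mg
Stage 2: 25.6 mL/hr × 3.1 hr = 79.36 mL → 79.36 mL × 1.564 mg/mL = 124.119 mg
Stage 3: 61 mL/hr × 2.6 hr = 158.6 mL → 158.6 mL × 1.564 mg/mL = 248.0504 mg
Total = 147.016 + 124.119 + 248.0504 = 519.1854 mg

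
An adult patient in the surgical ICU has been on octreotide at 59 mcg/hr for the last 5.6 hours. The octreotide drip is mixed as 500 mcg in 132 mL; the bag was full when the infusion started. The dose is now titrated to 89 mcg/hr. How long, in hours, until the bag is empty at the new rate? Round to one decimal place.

1.9 hours

Initial rate:
Concentration = 500 mcg ÷ 132 mL = 3.787879 mcg/mL
Rate = 59 mcg/hr ÷ 3.787879 mcg/mL = 15.576 mL/hr
Volume infused so far = 15.576 mL/hr × 5.6 hr = 87.2256 mL
Volume remaining = 132 − 87.2256 = 44.7744 mL
New rate:
Rate = 89 mcg/hr ÷ 3.787879 mcg/mL = 23.496 mL/hr
Time remaining = 44.7744 mL ÷ 23.496 mL/hr = 1.905618 hr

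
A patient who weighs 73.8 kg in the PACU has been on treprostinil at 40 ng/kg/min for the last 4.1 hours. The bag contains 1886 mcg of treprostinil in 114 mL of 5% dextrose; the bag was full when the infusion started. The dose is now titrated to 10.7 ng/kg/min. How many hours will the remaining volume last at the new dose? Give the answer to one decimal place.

Initial rate:
Dose = 40 ng/kg/min × 73.8 kg = 2952 ng/min
2952 ng/min × 60 min/hr = 177120 ng/hr
Concentration = 1886 mcg ÷ 114 mL = 16.54386 mcg/mL = 16543.86 ng/mL
Rate = 177120 ng/hr ÷ 16543.86 ng/mL = 10.70609 mL/hr
Volume infused so far = 10.70609 mL/hr × 4.1 hr = 43.89496 mL
Volume remaining = 114 − 43.89496 = 70.10504 mL
New rate:
Dose = 10.7 ng/kg/min × 73.8 kg = 789.66 ng/min
789.66 ng/min × 60 min/hr = 47379.6 ng/hr
Rate = 47379.6 ng/hr ÷ 16543.86 ng/mL = 2.863878 mL/hr
Time remaining = 70.10504 mL ÷ 2.863878 mL/hr = 24.47906 hr

24.5 hours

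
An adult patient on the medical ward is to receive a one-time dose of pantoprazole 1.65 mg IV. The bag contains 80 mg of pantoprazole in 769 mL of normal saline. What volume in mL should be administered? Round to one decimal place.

15.9 mL

Concentration = 80 mg ÷ 769 mL = 0.1040312 mg/mL
Volume = 1.65 mg ÷ 0.1040312 mg/mL = 15.86063 mL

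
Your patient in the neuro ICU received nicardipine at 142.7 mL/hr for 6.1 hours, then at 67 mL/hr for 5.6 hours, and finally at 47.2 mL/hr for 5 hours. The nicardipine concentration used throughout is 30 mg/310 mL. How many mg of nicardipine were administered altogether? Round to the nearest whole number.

Concentration = 30 mg ÷ 310 mL = 0.09677419 mg/mL
Stage 1: 142.7 mL/hr × 6.1 hr = 870.47 mL → 870.47 mL × 0.09677419 mg/mL = 84.23903 mg
Stage 2: 67 mL/hr × 5.6 hr = 375.2 mL → 375.2 mL × 0.09677419 mg/mL = 36.30968 mg
Stage 3: 47.2 mL/hr × 5 hr = 236 mL → 236 mL × 0.09677419 mg/mL = 22.83871 mg
Total = 84.23903 + 36.30968 + 22.83871 = 143.3874 mg

143 mg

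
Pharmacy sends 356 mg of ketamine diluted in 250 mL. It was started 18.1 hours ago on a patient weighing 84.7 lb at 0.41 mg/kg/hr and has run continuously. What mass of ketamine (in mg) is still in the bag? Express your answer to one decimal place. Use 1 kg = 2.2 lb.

Weight = 84.7 lb ÷ 2.2 lb/kg = 38.5 kg
Dose = 0.41 mg/kg/hr × 38.5 kg = 15.785 mg/hr
Concentration = 356 mg ÷ 250 mL = 1.424 mg/mL
Rate = 15.785 mg/hr ÷ 1.424 mg/mL = 11.08497 mL/hr
Volume infused = 11.08497 mL/hr × 18.1 hr = 200.638 mL
Volume remaining = 250 − 200.638 = 49.36201 mL
Drug remaining = 49.36201 mL × 1.424 mg/mL = 70.2915 mg

70.3 mg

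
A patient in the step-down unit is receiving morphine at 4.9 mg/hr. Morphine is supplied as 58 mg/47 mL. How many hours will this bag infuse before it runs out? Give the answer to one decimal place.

11.8 hours

Concentration = 58 mg ÷ 47 mL = 1.234043 mg/mL
Rate = 4.9 mg/hr ÷ 1.234043 mg/mL = 3.97069 mL/hr
Duration = 47 mL ÷ 3.97069 mL/hr = 11.83673 hr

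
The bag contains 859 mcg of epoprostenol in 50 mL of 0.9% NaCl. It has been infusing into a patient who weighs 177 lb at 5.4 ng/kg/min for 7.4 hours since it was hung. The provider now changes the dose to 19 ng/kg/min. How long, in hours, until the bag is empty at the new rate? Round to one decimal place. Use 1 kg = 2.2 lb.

7.3 hours

Initial rate:
Weight = 177 lb ÷ 2.2 lb/kg = 80.45455 kg
Dose = 5.4 ng/kg/min × 80.45455 kg = 434.4545 ng/min
434.4545 ng/min × 60 min/hr = 26067.27 ng/hr
Concentration = 859 mcg ÷ 50 mL = 17.18 mcg/mL = 17180 ng/mL
Rate = 26067.27 ng/hr ÷ 17180 ng/mL = 1.517303 mL/hr
Volume infused so far = 1.517303 mL/hr × 7.4 hr = 11.22805 mL
Volume remaining = 50 − 11.22805 = 38.77195 mL
New rate:
Dose = 19 ng/kg/min × 80.45455 kg = 1528.636 ng/min
1528.636 ng/min × 60 min/hr = 91718.18 ng/hr
Rate = 91718.18 ng/hr ÷ 17180 ng/mL = 5.33866 mL/hr
Time remaining = 38.77195 mL ÷ 5.33866 mL/hr = 7.262488 hr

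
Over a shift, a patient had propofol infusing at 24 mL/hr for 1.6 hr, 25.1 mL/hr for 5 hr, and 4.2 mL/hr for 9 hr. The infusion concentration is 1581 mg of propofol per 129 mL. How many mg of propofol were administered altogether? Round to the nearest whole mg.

2472 mg

Concentration = 1581 mg ÷ 129 mL = 12.25581 mg/mL
Stage 1: 24 mL/hr × 1.6 hr = 38.4 mL → 38.4 mL × 12.25581 mg/mL = 470.6233 mg
Stage 2: 25.1 mL/hr × 5 hr = 125.5 mL → 125.5 mL × 12.25581 mg/mL = 1538.105 mg
Stage 3: 4.2 mL/hr × 9 hr = 37.8 mL → 37.8 mL × 12.25581 mg/mL = 463.2698 mg
Total = 470.6233 + 1538.105 + 463.2698 = 2471.998 mg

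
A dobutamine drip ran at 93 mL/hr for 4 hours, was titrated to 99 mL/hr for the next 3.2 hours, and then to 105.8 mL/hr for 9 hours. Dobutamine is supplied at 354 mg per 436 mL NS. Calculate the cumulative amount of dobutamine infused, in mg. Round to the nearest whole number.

1332 mg

Concentration = 354 mg ÷ 436 mL = 0.8119266 mg/mL
Stage 1: 93 mL/hr × 4 hr = 372 mL → 372 mL × 0.8119266 mg/mL = 302.0367 mg
Stage 2: 99 mL/hr × 3.2 hr = 316.8 mL → 316.8 mL × 0.8119266 mg/mL = 257.2183 mg
Stage 3: 105.8 mL/hr × 9 hr = 952.2 mL → 952.2 mL × 0.8119266 mg/mL = 773.1165 mg
Total = 302.0367 + 257.2183 + 773.1165 = 1332.372 mg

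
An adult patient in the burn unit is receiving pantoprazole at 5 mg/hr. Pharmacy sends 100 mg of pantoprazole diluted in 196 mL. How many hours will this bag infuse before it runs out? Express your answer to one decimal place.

Concentration = 100 mg ÷ 196 mL = 0.5102041 mg/mL
Rate = 5 mg/hr ÷ 0.5102041 mg/mL = 9.8 mL/hr
Duration = 196 mL ÷ 9.8 mL/hr = 20 hr

20.0 hours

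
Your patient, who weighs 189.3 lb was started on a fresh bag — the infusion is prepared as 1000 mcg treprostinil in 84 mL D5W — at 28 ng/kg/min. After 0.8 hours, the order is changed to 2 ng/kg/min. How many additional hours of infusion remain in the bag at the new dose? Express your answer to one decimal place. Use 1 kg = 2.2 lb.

85.6 hours

Initial rate:
Weight = 189.3 lb ÷ 2.2 lb/kg = 86.04545 kg
Dose = 28 ng/kg/min × 86.04545 kg = 2409.273 ng/min
2409.273 ng/min × 60 min/hr = 144556.4 ng/hr
Concentration = 1000 mcg ÷ 84 mL = 11.90476 mcg/mL = 11904.76 ng/mL
Rate = 144556.4 ng/hr ÷ 11904.76 ng/mL = 12.14273 mL/hr
Volume infused so far = 12.14273 mL/hr × 0.8 hr = 9.714188 mL
Volume remaining = 84 − 9.714188 = 74.28581 mL
New rate:
Dose = 2 ng/kg/min × 86.04545 kg = 172.0909 ng/min
172.0909 ng/min × 60 min/hr = 10325.45 ng/hr
Rate = 10325.45 ng/hr ÷ 11904.76 ng/mL = 0.8673382 mL/hr
Time remaining = 74.28581 mL ÷ 0.8673382 mL/hr = 85.64804 hr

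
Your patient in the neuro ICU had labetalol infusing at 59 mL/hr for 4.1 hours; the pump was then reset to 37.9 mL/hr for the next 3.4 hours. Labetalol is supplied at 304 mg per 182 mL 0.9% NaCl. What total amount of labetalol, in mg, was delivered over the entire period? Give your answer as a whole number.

619 mg

Concentration = 304 mg ÷ 182 mL = 1.67033 mg/mL
Stage 1: 59 mL/hr × 4.1 hr = 241.9 mL → 241.9 mL × 1.67033 mg/mL = 404.0527 mg
Stage 2: 37.9 mL/hr × 3.4 hr = 128.86 mL → 128.86 mL × 1.67033 mg/mL = 215.2387 mg
Total = 404.0527 + 215.2387 = 619.2914 mg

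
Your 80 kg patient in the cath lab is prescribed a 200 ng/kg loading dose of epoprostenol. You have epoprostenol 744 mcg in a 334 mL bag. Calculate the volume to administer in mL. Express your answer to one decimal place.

Dose = 200 ng/kg × 80 kg = 16000 ng
Concentration = 744 mcg ÷ 334 mL = 2.227545 mcg/mL = 2227.545 ng/mL
Volume = 16000 ng ÷ 2227.545 ng/mL = 7.182796 mL

7.2 mL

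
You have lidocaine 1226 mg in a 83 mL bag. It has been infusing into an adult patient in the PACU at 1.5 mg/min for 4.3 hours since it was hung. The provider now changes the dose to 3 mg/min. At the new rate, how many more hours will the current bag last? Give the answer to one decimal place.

Initial rate:
1.5 mg/min × 60 min/hr = 90 mg/hr
Concentration = 1226 mg ÷ 83 mL = 14.77108 mg/mL
Rate = 90 mg/hr ÷ 14.77108 mg/mL = 6.092985 mL/hr
Volume infused so far = 6.092985 mL/hr × 4.3 hr = 26.19984 mL
Volume remaining = 83 − 26.19984 = 56.80016 mL
New rate:
3 mg/min × 60 min/hr = 180 mg/hr
Rate = 180 mg/hr ÷ 14.77108 mg/mL = 12.18597 mL/hr
Time remaining = 56.80016 mL ÷ 12.18597 mL/hr = 4.661111 hr

4.7 hours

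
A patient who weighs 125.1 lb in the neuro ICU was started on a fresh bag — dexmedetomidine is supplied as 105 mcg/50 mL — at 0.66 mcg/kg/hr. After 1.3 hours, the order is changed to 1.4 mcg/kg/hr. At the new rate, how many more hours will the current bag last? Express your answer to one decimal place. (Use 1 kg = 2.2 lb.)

Initial rate:
Weight = 125.1 lb ÷ 2.2 lb/kg = 56.86364 kg
Dose = 0.66 mcg/kg/hr × 56.86364 kg = 37.53 mcg/hr
Concentration = 105 mcg ÷ 50 mL = 2.1 mcg/mL
Rate = 37.53 mcg/hr ÷ 2.1 mcg/mL = 17.87143 mL/hr
Volume infused so far = 17.87143 mL/hr × 1.3 hr = 23.23286 mL
Volume remaining = 50 − 23.23286 = 26.76714 mL
New rate:
Dose = 1.4 mcg/kg/hr × 56.86364 kg = 79.60909 mcg/hr
Rate = 79.60909 mcg/hr ÷ 2.1 mcg/mL = 37.90909 mL/hr
Time remaining = 26.76714 mL ÷ 37.90909 mL/hr = 0.7060877 hr

0.7 hours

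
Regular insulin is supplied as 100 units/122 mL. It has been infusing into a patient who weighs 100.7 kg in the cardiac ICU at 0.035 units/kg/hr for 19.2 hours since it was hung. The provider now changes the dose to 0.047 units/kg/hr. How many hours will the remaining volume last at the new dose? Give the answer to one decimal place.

6.8 hours

Initial rate:
Dose = 0.035 units/kg/hr × 100.7 kg = 3.5245 units/hr
Concentration = 100 units ÷ 122 mL = 0.8196721 units/mL
Rate = 3.5245 units/hr ÷ 0.8196721 units/mL = 4.29989 mL/hr
Volume infused so far = 4.29989 mL/hr × 19.2 hr = 82.55789 mL
Volume remaining = 122 − 82.55789 = 39.44211 mL
New rate:
Dose = 0.047 units/kg/hr × 100.7 kg = 4.7329 units/hr
Rate = 4.7329 units/hr ÷ 0.8196721 units/mL = 5.774138 mL/hr
Time remaining = 39.44211 mL ÷ 5.774138 mL/hr = 6.830823 hr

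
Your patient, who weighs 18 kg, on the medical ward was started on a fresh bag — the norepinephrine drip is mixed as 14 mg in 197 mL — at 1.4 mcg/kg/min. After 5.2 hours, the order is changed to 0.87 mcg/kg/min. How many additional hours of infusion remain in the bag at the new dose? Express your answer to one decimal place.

Initial rate:
Dose = 1.4 mcg/kg/min × 18 kg = 25.2 mcg/min
25.2 mcg/min × 60 min/hr = 1512 mcg/hr
Concentration = 14 mg ÷ 197 mL = 0.07106599 mg/mL = 71.06599 mcg/mL
Rate = 1512 mcg/hr ÷ 71.06599 mcg/mL = 21.276 mL/hr
Volume infused so far = 21.276 mL/hr × 5.2 hr = 110.6352 mL
Volume remaining = 197 − 110.6352 = 86.3648 mL
New rate:
Dose = 0.87 mcg/kg/min × 18 kg = 15.66 mcg/min
15.66 mcg/min × 60 min/hr = 939.6 mcg/hr
Rate = 939.6 mcg/hr ÷ 71.06599 mcg/mL = 13.22151 mL/hr
Time remaining = 86.3648 mL ÷ 13.22151 mL/hr = 6.532141 hr

6.5 hours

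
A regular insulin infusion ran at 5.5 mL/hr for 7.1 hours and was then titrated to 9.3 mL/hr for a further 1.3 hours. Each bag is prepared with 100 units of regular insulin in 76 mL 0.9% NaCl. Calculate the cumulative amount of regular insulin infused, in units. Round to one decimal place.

67.3 units

Concentration = 100 units ÷ 76 mL = 1.315789 units/mL
Stage 1: 5.5 mL/hr × 7.1 hr = 39.05 mL → 39.05 mL × 1.315789 units/mL = 51.38158 units
Stage 2: 9.3 mL/hr × 1.3 hr = 12.09 mL → 12.09 mL × 1.315789 units/mL = 15.90789 units
Total = 51.38158 + 15.90789 = 67.28947 units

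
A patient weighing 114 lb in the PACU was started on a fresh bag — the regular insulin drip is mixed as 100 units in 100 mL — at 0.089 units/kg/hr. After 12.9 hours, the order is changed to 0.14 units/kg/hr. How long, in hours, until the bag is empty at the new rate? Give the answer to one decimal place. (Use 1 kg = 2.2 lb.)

Initial rate:
Weight = 114 lb ÷ 2.2 lb/kg = 51.81818 kg
Dose = 0.089 units/kg/hr × 51.81818 kg = 4.611818 units/hr
Concentration = 100 units ÷ 100 mL = 1 units/mL
Rate = 4.611818 units/hr ÷ 1 units/mL = 4.611818 mL/hr
Volume infused so far = 4.611818 mL/hr × 12.9 hr = 59.49245 mL
Volume remaining = 100 − 59.49245 = 40.50755 mL
New rate:
Dose = 0.14 units/kg/hr × 51.81818 kg = 7.254545 units/hr
Rate = 7.254545 units/hr ÷ 1 units/mL = 7.254545 mL/hr
Time remaining = 40.50755 mL ÷ 7.254545 mL/hr = 5.583747 hr

5.6 hours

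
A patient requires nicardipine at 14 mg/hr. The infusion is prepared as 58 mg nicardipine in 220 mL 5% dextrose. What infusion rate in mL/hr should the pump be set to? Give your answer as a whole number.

53 mL/hr

Concentration = 58 mg ÷ 220 mL = 0.2636364 mg/mL
Rate = 14 mg/hr ÷ 0.2636364 mg/mL = 53.10345 mL/hr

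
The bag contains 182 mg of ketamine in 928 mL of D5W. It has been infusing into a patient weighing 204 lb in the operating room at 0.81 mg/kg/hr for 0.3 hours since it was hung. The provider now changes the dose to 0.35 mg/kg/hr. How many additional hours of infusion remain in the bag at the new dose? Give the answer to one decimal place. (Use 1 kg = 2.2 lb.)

Initial rate:
Weight = 204 lb ÷ 2.2 lb/kg = 92.72727 kg
Dose = 0.81 mg/kg/hr × 92.72727 kg = 75.10909 mg/hr
Concentration = 182 mg ÷ 928 mL = 0.1961207 mg/mL
Rate = 75.10909 mg/hr ÷ 0.1961207 mg/mL = 382.9738 mL/hr
Volume infused so far = 382.9738 mL/hr × 0.3 hr = 114.8921 mL
Volume remaining = 928 − 114.8921 = 813.1079 mL
New rate:
Dose = 0.35 mg/kg/hr × 92.72727 kg = 32.45455 mg/hr
Rate = 32.45455 mg/hr ÷ 0.1961207 mg/mL = 165.4825 mL/hr
Time remaining = 813.1079 mL ÷ 165.4825 mL/hr = 4.913557 hr

4.9 hours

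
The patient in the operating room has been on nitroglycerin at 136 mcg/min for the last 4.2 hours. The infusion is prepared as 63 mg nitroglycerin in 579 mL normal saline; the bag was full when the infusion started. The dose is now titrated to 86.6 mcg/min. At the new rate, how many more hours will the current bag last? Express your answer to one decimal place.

Initial rate:
136 mcg/min × 60 min/hr = 8160 mcg/hr
Concentration = 63 mg ÷ 579 mL = 0.1088083 mg/mL = 108.8083 mcg/mL
Rate = 8160 mcg/hr ÷ 108.8083 mcg/mL = 74.99429 mL/hr
Volume infused so far = 74.99429 mL/hr × 4.2 hr = 314.976 mL
Volume remaining = 579 − 314.976 = 264.024 mL
New rate:
86.6 mcg/min × 60 min/hr = 5196 mcg/hr
Rate = 5196 mcg/hr ÷ 108.8083 mcg/mL = 47.75371 mL/hr
Time remaining = 264.024 mL ÷ 47.75371 mL/hr = 5.528868 hr

5.5 hours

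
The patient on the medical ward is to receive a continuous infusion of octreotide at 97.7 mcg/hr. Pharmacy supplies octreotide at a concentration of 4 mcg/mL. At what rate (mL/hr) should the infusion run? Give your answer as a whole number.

Rate = 97.7 mcg/hr ÷ 4 mcg/mL = 24.425 mL/hr

24 mL/hr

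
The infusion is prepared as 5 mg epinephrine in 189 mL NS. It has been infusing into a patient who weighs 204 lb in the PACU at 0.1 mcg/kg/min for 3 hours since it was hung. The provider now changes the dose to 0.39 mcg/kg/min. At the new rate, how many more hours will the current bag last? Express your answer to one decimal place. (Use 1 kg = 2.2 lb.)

1.5 hours

Initial rate:
Weight = 204 lb ÷ 2.2 lb/kg = 92.72727 kg
Dose = 0.1 mcg/kg/min × 92.72727 kg = 9.272727 mcg/min
9.272727 mcg/min × 60 min/hr = 556.3636 mcg/hr
Concentration = 5 mg ÷ 189 mL = 0.02645503 mg/mL = 26.45503 mcg/mL
Rate = 556.3636 mcg/hr ÷ 26.45503 mcg/mL = 21.03055 mL/hr
Volume infused so far = 21.03055 mL/hr × 3 hr = 63.09164 mL
Volume remaining = 189 − 63.09164 = 125.9084 mL
New rate:
Dose = 0.39 mcg/kg/min × 92.72727 kg = 36.16364 mcg/min
36.16364 mcg/min × 60 min/hr = 2169.818 mcg/hr
Rate = 2169.818 mcg/hr ÷ 26.45503 mcg/mL = 82.01913 mL/hr
Time remaining = 125.9084 mL ÷ 82.01913 mL/hr = 1.53511 hr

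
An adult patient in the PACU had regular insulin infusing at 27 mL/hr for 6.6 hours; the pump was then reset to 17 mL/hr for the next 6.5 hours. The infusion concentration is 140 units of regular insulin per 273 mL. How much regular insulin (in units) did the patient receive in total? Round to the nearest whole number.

Concentration = 140 units ÷ 273 mL = 0.5128205 units/mL
Stage 1: 27 mL/hr × 6.6 hr = 178.2 mL → 178.2 mL × 0.5128205 units/mL = 91.38462 units
Stage 2: 17 mL/hr × 6.5 hr = 110.5 mL → 110.5 mL × 0.5128205 units/mL = 56.66667 units
Total = 91.38462 + 56.66667 = 148.0513 units

148 units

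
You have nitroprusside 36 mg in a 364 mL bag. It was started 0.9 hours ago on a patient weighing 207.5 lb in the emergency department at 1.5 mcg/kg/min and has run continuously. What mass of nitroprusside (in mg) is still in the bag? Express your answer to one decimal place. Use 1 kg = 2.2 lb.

28.4 mg

Weight = 207.5 lb ÷ 2.2 lb/kg = 94.31818 kg
Dose = 1.5 mcg/kg/min × 94.31818 kg = 141.4773 mcg/min
141.4773 mcg/min × 60 min/hr = 8488.636 mcg/hr
Concentration = 36 mg ÷ 364 mL = 0.0989011 mg/mL = 98.9011 mcg/mL
Rate = 8488.636 mcg/hr ÷ 98.9011 mcg/mL = 85.82955 mL/hr
Volume infused = 85.82955 mL/hr × 0.9 hr = 77.24659 mL
Volume remaining = 364 − 77.24659 = 286.7534 mL
Drug remaining = 286.7534 mL × 98.9011 mcg/mL = 28360.23 mcg = 28.36023 mg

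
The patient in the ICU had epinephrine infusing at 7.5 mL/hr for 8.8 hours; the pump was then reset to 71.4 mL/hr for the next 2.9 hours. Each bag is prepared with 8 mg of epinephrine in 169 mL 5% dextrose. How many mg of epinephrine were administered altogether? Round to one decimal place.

Concentration = 8 mg ÷ 169 mL = 0.04733728 mg/mL
Stage 1: 7.5 mL/hr × 8.8 hr = 66 mL → 66 mL × 0.04733728 mg/mL = 3.12426 mg
Stage 2: 71.4 mL/hr × 2.9 hr = 207.06 mL → 207.06 mL × 0.04733728 mg/mL = 9.801657 mg
Total = 3.12426 + 9.801657 = 12.92592 mg

12.9 mg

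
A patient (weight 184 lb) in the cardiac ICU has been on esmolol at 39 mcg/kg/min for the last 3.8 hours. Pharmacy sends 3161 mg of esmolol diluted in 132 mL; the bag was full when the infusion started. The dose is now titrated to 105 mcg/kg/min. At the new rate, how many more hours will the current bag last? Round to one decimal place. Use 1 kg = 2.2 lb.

Initial rate:
Weight = 184 lb ÷ 2.2 lb/kg = 83.63636 kg
Dose = 39 mcg/kg/min × 83.63636 kg = 3261.818 mcg/min
3261.818 mcg/min × 60 min/hr = 195709.1 mcg/hr
Concentration = 3161 mg ÷ 132 mL = 23.94697 mg/mL = 23946.97 mcg/mL
Rate = 195709.1 mcg/hr ÷ 23946.97 mcg/mL = 8.172604 mL/hr
Volume infused so far = 8.172604 mL/hr × 3.8 hr = 31.05589 mL
Volume remaining = 132 − 31.05589 = 100.9441 mL
New rate:
Dose = 105 mcg/kg/min × 83.63636 kg = 8781.818 mcg/min
8781.818 mcg/min × 60 min/hr = 526909.1 mcg/hr
Rate = 526909.1 mcg/hr ÷ 23946.97 mcg/mL = 22.00316 mL/hr
Time remaining = 100.9441 mL ÷ 22.00316 mL/hr = 4.587709 hr

4.6 hours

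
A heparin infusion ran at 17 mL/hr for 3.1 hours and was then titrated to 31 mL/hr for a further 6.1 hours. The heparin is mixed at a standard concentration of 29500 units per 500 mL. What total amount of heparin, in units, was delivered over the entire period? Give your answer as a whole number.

14266 units

Concentration = 29500 units ÷ 500 mL = 59 units/mL
Stage 1: 17 mL/hr × 3.1 hr = 52.7 mL → 52.7 mL × 59 units/mL = 3109.3 units
Stage 2: 31 mL/hr × 6.1 hr = 189.1 mL → 189.1 mL × 59 units/mL = 11156.9 units
Total = 3109.3 + 11156.9 = 14266.2 units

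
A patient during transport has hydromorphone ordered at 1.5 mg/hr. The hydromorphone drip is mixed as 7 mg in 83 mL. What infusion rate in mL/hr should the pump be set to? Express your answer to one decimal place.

Concentration = 7 mg ÷ 83 mL = 0.08433735 mg/mL
Rate = 1.5 mg/hr ÷ 0.08433735 mg/mL = 17.78571 mL/hr

17.8 mL/hr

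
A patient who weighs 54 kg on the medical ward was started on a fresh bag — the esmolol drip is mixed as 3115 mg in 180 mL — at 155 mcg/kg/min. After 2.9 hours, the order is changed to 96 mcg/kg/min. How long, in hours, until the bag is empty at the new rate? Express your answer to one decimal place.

5.3 hours

Initial rate:
Dose = 155 mcg/kg/min × 54 kg = 8370 mcg/min
8370 mcg/min × 60 min/hr = 502200 mcg/hr
Concentration = 3115 mg ÷ 180 mL = 17.30556 mg/mL = 17305.56 mcg/mL
Rate = 502200 mcg/hr ÷ 17305.56 mcg/mL = 29.01958 mL/hr
Volume infused so far = 29.01958 mL/hr × 2.9 hr = 84.15679 mL
Volume remaining = 180 − 84.15679 = 95.84321 mL
New rate:
Dose = 96 mcg/kg/min × 54 kg = 5184 mcg/min
5184 mcg/min × 60 min/hr = 311040 mcg/hr
Rate = 311040 mcg/hr ÷ 17305.56 mcg/mL = 17.97342 mL/hr
Time remaining = 95.84321 mL ÷ 17.97342 mL/hr = 5.332497 hr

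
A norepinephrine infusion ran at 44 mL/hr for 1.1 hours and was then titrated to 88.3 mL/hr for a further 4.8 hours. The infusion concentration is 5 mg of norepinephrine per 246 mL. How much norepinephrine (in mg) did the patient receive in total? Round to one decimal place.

9.6 mg

Concentration = 5 mg ÷ 246 mL = 0.0203252 mg/mL
Stage 1: 44 mL/hr × 1.1 hr = 48.4 mL → 48.4 mL × 0.0203252 mg/mL = 0.9837398 mg
Stage 2: 88.3 mL/hr × 4.8 hr = 423.84 mL → 423.84 mL × 0.0203252 mg/mL = 8.614634 mg
Total = 0.9837398 + 8.614634 = 9.598374 mg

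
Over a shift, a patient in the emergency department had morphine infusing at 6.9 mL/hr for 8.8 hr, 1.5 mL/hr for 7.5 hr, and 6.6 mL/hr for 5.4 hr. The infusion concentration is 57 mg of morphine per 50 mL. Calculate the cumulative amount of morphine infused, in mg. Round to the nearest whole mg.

123 mg

Concentration = 57 mg ÷ 50 mL = 1.14 mg/mL
Stage 1: 6.9 mL/hr × 8.8 hr = 60.72 mL → 60.72 mL × 1.14 mg/mL = 69.2208 mg
Stage 2: 1.5 mL/hr × 7.5 hr = 11.25 mL → 11.25 mL × 1.14 mg/mL = 12.825 mg
Stage 3: 6.6 mL/hr × 5.4 hr = 35.64 mL → 35.64 mL × 1.14 mg/mL = 40.6296 mg
Total = 69.2208 + 12.825 + 40.6296 = 122.6754 mg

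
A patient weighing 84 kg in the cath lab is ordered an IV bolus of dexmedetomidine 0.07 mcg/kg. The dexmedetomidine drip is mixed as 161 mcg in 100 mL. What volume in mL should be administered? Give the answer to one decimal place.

Dose = 0.07 mcg/kg × 84 kg = 5.88 mcg
Concentration = 161 mcg ÷ 100 mL = 1.61 mcg/mL
Volume = 5.88 mcg ÷ 1.61 mcg/mL = 3.652174 mL

3.7 mL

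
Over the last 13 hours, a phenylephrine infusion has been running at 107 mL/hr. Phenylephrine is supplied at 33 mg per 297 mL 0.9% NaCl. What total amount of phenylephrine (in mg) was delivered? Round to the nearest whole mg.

Concentration = 33 mg ÷ 297 mL = 0.1111111 mg/mL = 111.1111 mcg/mL
Drug rate = 107 mL/hr × 111.1111 mcg/mL = 11888.89 mcg/hr
Total = 11888.89 mcg/hr × 13 hr = 154555.6 mcg = 154.5556 mg

155 mg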